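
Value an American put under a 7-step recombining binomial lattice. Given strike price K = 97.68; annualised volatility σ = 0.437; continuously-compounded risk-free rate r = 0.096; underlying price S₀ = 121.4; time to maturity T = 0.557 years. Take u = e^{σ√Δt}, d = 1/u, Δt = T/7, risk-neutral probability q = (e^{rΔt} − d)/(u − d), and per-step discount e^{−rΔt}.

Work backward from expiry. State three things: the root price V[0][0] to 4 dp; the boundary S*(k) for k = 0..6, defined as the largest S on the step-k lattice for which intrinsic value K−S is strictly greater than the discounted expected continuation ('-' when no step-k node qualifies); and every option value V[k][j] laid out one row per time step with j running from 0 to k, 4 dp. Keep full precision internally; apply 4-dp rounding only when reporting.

Δt=0.07957, u=1.13119, d=0.88402, q=0.50025, disc=e^(-rΔt)=0.99239
k=7 terminal: V=max(K-S,0) → 46.4566 32.1350 13.8091 0.0000 0.0000 0.0000 0.0000 0.0000
k=6: j=0 S=57.9434 intr=39.7366 cont=38.9933 V=39.7366[EX]; j=1 S=74.1439 intr=23.5361 cont=22.7928 V=23.5361[EX]; j=2 S=94.8740 intr=2.8060 cont=6.8486 V=6.8486[hold]; j=3 S=121.4000 intr=0.0000 cont=0.0000 V=0.0000[hold]; j=4 S=155.3425 intr=0.0000 cont=0.0000 V=0.0000[hold]; j=5 S=198.7751 intr=0.0000 cont=0.0000 V=0.0000[hold]; j=6 S=254.3510 intr=0.0000 cont=0.0000 V=0.0000[hold]  S*(6)=74.1439
k=5: j=0 S=65.5450 intr=32.1350 cont=31.3917 V=32.1350[EX]; j=1 S=83.8709 intr=13.8091 cont=15.0727 V=15.0727[hold]; j=2 S=107.3205 intr=0.0000 cont=3.3966 V=3.3966[hold]; j=3 S=137.3265 intr=0.0000 cont=0.0000 V=0.0000[hold]; j=4 S=175.7220 intr=0.0000 cont=0.0000 V=0.0000[hold]; j=5 S=224.8525 intr=0.0000 cont=0.0000 V=0.0000[hold]  S*(5)=65.5450
k=4: j=0 S=74.1439 intr=23.5361 cont=23.4201 V=23.5361[EX]; j=1 S=94.8740 intr=2.8060 cont=9.1615 V=9.1615[hold]; j=2 S=121.4000 intr=0.0000 cont=1.6845 V=1.6845[hold]; j=3 S=155.3425 intr=0.0000 cont=0.0000 V=0.0000[hold]; j=4 S=198.7751 intr=0.0000 cont=0.0000 V=0.0000[hold]  S*(4)=74.1439
k=3: j=0 S=83.8709 intr=13.8091 cont=16.2209 V=16.2209[hold]; j=1 S=107.3205 intr=0.0000 cont=5.3800 V=5.3800[hold]; j=2 S=137.3265 intr=0.0000 cont=0.8355 V=0.8355[hold]; j=3 S=175.7220 intr=0.0000 cont=0.0000 V=0.0000[hold]  S*(3)=-
k=2: j=0 S=94.8740 intr=2.8060 cont=10.7156 V=10.7156[hold]; j=1 S=121.4000 intr=0.0000 cont=3.0829 V=3.0829[hold]; j=2 S=155.3425 intr=0.0000 cont=0.4143 V=0.4143[hold]  S*(2)=-
k=1: j=0 S=107.3205 intr=0.0000 cont=6.8449 V=6.8449[hold]; j=1 S=137.3265 intr=0.0000 cont=1.7347 V=1.7347[hold]  S*(1)=-
k=0: j=0 S=121.4000 intr=0.0000 cont=4.2559 V=4.2559[hold]  S*(0)=-

price = 4.2559
boundary = - - - - 74.1439 65.5450 74.1439
tree:
4.2559
6.8449 1.7347
10.7156 3.0829 0.4143
16.2209 5.3800 0.8355 0.0000
23.5361 9.1615 1.6845 0.0000 0.0000
32.1350 15.0727 3.3966 0.0000 0.0000 0.0000
39.7366 23.5361 6.8486 0.0000 0.0000 0.0000 0.0000
46.4566 32.1350 13.8091 0.0000 0.0000 0.0000 0.0000 0.0000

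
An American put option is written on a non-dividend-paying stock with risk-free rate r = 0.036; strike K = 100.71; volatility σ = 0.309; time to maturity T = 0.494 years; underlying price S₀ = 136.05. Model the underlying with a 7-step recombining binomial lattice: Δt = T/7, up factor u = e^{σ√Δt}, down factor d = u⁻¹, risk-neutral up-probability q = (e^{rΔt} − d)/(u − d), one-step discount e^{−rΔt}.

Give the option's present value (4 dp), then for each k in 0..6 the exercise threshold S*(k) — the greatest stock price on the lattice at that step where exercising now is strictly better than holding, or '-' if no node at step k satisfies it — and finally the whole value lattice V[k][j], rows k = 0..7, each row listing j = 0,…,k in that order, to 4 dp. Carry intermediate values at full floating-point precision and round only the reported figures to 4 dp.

params: Δt=0.07057 u=1.08555 d=0.92119 q=0.49497 e^(-rΔt)=0.99746
t_7 payoffs: 24.1239 10.4595 0.0000 0.0000 0.0000 0.0000 0.0000 0.0000
t_6: node(6,0) S=83.1380 payoff=17.5720 vs cont=17.3164 → 17.5720 [stop]  node(6,1) S=97.9714 payoff=2.7386 vs cont=5.2690 → 5.2690 [wait]  node(6,2) S=115.4513 payoff=0.0000 vs cont=0.0000 → 0.0000 [wait]  node(6,3) S=136.0500 payoff=0.0000 vs cont=0.0000 → 0.0000 [wait]  node(6,4) S=160.3239 payoff=0.0000 vs cont=0.0000 → 0.0000 [wait]  node(6,5) S=188.9286 payoff=0.0000 vs cont=0.0000 → 0.0000 [wait]  node(6,6) S=222.6370 payoff=0.0000 vs cont=0.0000 → 0.0000 [wait]  ⇒ S*(6)=83.1380
t_5: node(5,0) S=90.2505 payoff=10.4595 vs cont=11.4533 → 11.4533 [wait]  node(5,1) S=106.3528 payoff=0.0000 vs cont=2.6543 → 2.6543 [wait]  node(5,2) S=125.3282 payoff=0.0000 vs cont=0.0000 → 0.0000 [wait]  node(5,3) S=147.6891 payoff=0.0000 vs cont=0.0000 → 0.0000 [wait]  node(5,4) S=174.0396 payoff=0.0000 vs cont=0.0000 → 0.0000 [wait]  node(5,5) S=205.0915 payoff=0.0000 vs cont=0.0000 → 0.0000 [wait]  ⇒ S*(5)=-
t_4: node(4,0) S=97.9714 payoff=2.7386 vs cont=7.0800 → 7.0800 [wait]  node(4,1) S=115.4513 payoff=0.0000 vs cont=1.3371 → 1.3371 [wait]  node(4,2) S=136.0500 payoff=0.0000 vs cont=0.0000 → 0.0000 [wait]  node(4,3) S=160.3239 payoff=0.0000 vs cont=0.0000 → 0.0000 [wait]  node(4,4) S=188.9286 payoff=0.0000 vs cont=0.0000 → 0.0000 [wait]  ⇒ S*(4)=-
t_3: node(3,0) S=106.3528 payoff=0.0000 vs cont=4.2267 → 4.2267 [wait]  node(3,1) S=125.3282 payoff=0.0000 vs cont=0.6736 → 0.6736 [wait]  node(3,2) S=147.6891 payoff=0.0000 vs cont=0.0000 → 0.0000 [wait]  node(3,3) S=174.0396 payoff=0.0000 vs cont=0.0000 → 0.0000 [wait]  ⇒ S*(3)=-
t_2: node(2,0) S=115.4513 payoff=0.0000 vs cont=2.4618 → 2.4618 [wait]  node(2,1) S=136.0500 payoff=0.0000 vs cont=0.3393 → 0.3393 [wait]  node(2,2) S=160.3239 payoff=0.0000 vs cont=0.0000 → 0.0000 [wait]  ⇒ S*(2)=-
t_1: node(1,0) S=125.3282 payoff=0.0000 vs cont=1.4076 → 1.4076 [wait]  node(1,1) S=147.6891 payoff=0.0000 vs cont=0.1709 → 0.1709 [wait]  ⇒ S*(1)=-
t_0: node(0,0) S=136.0500 payoff=0.0000 vs cont=0.7935 → 0.7935 [wait]  ⇒ S*(0)=-

price = 0.7935
boundary = - - - - - - 83.1380
tree:
0.7935
1.4076 0.1709
2.4618 0.3393 0.0000
4.2267 0.6736 0.0000 0.0000
7.0800 1.3371 0.0000 0.0000 0.0000
11.4533 2.6543 0.0000 0.0000 0.0000 0.0000
17.5720 5.2690 0.0000 0.0000 0.0000 0.0000 0.0000
24.1239 10.4595 0.0000 0.0000 0.0000 0.0000 0.0000 0.0000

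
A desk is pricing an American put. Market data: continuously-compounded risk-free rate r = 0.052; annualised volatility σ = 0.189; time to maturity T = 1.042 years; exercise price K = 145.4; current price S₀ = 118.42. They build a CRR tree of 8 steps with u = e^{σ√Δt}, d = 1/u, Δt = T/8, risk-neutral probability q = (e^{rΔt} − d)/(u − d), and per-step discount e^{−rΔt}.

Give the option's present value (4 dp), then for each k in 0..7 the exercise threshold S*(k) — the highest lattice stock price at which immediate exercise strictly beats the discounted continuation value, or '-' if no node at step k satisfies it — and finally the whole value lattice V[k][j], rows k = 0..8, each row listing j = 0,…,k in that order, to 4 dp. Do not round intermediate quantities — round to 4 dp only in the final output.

price = 26.9800
boundary = 118.4200 110.6118 118.4200 110.6118 118.4200 126.7793 118.4200 126.7793
tree:
26.9800
34.7882 19.2008
42.0815 26.9800 12.6225
48.8939 34.7882 18.8349 7.3344
55.2571 42.0815 26.9800 11.9310 3.3963
61.2008 48.8939 34.7882 18.6207 6.2155 0.9668
66.7526 55.2571 42.0815 26.9800 11.0172 2.0832 0.0000
71.9383 61.2008 48.8939 34.7882 18.6207 4.4886 0.0000 0.0000
76.7820 66.7526 55.2571 42.0815 26.9800 9.6712 0.0000 0.0000 0.0000

Δt=0.13025  u=1.07059  d=0.93406  q=0.53273  discount=0.99325
step 8 (expiry): payoffs max(K−S,0) = 76.7820 66.7526 55.2571 42.0815 26.9800 9.6712 0.0000 0.0000 0.0000
step 7: (k=7,j=0): S=73.4617, (K−S)⁺=71.9383, hold=70.9568 ⇒ V=71.9383 exercise | (k=7,j=1): S=84.1992, (K−S)⁺=61.2008, hold=60.2193 ⇒ V=61.2008 exercise | (k=7,j=2): S=96.5061, (K−S)⁺=48.8939, hold=47.9124 ⇒ V=48.8939 exercise | (k=7,j=3): S=110.6118, (K−S)⁺=34.7882, hold=33.8067 ⇒ V=34.7882 exercise | (k=7,j=4): S=126.7793, (K−S)⁺=18.6207, hold=17.6392 ⇒ V=18.6207 exercise | (k=7,j=5): S=145.3099, (K−S)⁺=0.0901, hold=4.4886 ⇒ V=4.4886 continue | (k=7,j=6): S=166.5490, (K−S)⁺=0.0000, hold=0.0000 ⇒ V=0.0000 continue | (k=7,j=7): S=190.8925, (K−S)⁺=0.0000, hold=0.0000 ⇒ V=0.0000 continue  boundary S*=126.7793
step 6: (k=6,j=0): S=78.6474, (K−S)⁺=66.7526, hold=65.7711 ⇒ V=66.7526 exercise | (k=6,j=1): S=90.1429, (K−S)⁺=55.2571, hold=54.2757 ⇒ V=55.2571 exercise | (k=6,j=2): S=103.3185, (K−S)⁺=42.0815, hold=41.1000 ⇒ V=42.0815 exercise | (k=6,j=3): S=118.4200, (K−S)⁺=26.9800, hold=25.9985 ⇒ V=26.9800 exercise | (k=6,j=4): S=135.7288, (K−S)⁺=9.6712, hold=11.0172 ⇒ V=11.0172 continue | (k=6,j=5): S=155.5674, (K−S)⁺=0.0000, hold=2.0832 ⇒ V=2.0832 continue | (k=6,j=6): S=178.3058, (K−S)⁺=0.0000, hold=0.0000 ⇒ V=0.0000 continue  boundary S*=118.4200
step 5: (k=5,j=0): S=84.1992, (K−S)⁺=61.2008, hold=60.2193 ⇒ V=61.2008 exercise | (k=5,j=1): S=96.5061, (K−S)⁺=48.8939, hold=47.9124 ⇒ V=48.8939 exercise | (k=5,j=2): S=110.6118, (K−S)⁺=34.7882, hold=33.8067 ⇒ V=34.7882 exercise | (k=5,j=3): S=126.7793, (K−S)⁺=18.6207, hold=18.3514 ⇒ V=18.6207 exercise | (k=5,j=4): S=145.3099, (K−S)⁺=0.0901, hold=6.2155 ⇒ V=6.2155 continue | (k=5,j=5): S=166.5490, (K−S)⁺=0.0000, hold=0.9668 ⇒ V=0.9668 continue  boundary S*=126.7793
step 4: (k=4,j=0): S=90.1429, (K−S)⁺=55.2571, hold=54.2757 ⇒ V=55.2571 exercise | (k=4,j=1): S=103.3185, (K−S)⁺=42.0815, hold=41.1000 ⇒ V=42.0815 exercise | (k=4,j=2): S=118.4200, (K−S)⁺=26.9800, hold=25.9985 ⇒ V=26.9800 exercise | (k=4,j=3): S=135.7288, (K−S)⁺=9.6712, hold=11.9310 ⇒ V=11.9310 continue | (k=4,j=4): S=155.5674, (K−S)⁺=0.0000, hold=3.3963 ⇒ V=3.3963 continue  boundary S*=118.4200
step 3: (k=3,j=0): S=96.5061, (K−S)⁺=48.8939, hold=47.9124 ⇒ V=48.8939 exercise | (k=3,j=1): S=110.6118, (K−S)⁺=34.7882, hold=33.8067 ⇒ V=34.7882 exercise | (k=3,j=2): S=126.7793, (K−S)⁺=18.6207, hold=18.8349 ⇒ V=18.8349 continue | (k=3,j=3): S=145.3099, (K−S)⁺=0.0901, hold=7.3344 ⇒ V=7.3344 continue  boundary S*=110.6118
step 2: (k=2,j=0): S=103.3185, (K−S)⁺=42.0815, hold=41.1000 ⇒ V=42.0815 exercise | (k=2,j=1): S=118.4200, (K−S)⁺=26.9800, hold=26.1119 ⇒ V=26.9800 exercise | (k=2,j=2): S=135.7288, (K−S)⁺=9.6712, hold=12.6225 ⇒ V=12.6225 continue  boundary S*=118.4200
step 1: (k=1,j=0): S=110.6118, (K−S)⁺=34.7882, hold=33.8067 ⇒ V=34.7882 exercise | (k=1,j=1): S=126.7793, (K−S)⁺=18.6207, hold=19.2008 ⇒ V=19.2008 continue  boundary S*=110.6118
step 0: (k=0,j=0): S=118.4200, (K−S)⁺=26.9800, hold=26.3055 ⇒ V=26.9800 exercise  boundary S*=118.4200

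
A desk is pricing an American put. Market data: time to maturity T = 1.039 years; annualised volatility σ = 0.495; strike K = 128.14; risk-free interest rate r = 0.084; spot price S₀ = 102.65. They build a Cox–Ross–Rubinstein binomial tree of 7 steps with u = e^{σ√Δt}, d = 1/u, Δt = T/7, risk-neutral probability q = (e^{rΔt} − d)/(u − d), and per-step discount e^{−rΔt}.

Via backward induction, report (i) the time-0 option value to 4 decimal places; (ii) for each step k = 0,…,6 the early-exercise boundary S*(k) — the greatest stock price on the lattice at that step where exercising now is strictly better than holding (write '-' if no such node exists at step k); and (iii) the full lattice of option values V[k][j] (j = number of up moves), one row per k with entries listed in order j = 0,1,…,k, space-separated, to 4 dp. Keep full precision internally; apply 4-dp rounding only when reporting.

params: Δt=0.14843 u=1.21010 d=0.82638 q=0.48516 e^(-rΔt)=0.98761
t_7 payoffs: 101.1252 88.5809 70.2116 43.3125 3.9229 0.0000 0.0000 0.0000
t_6: node(6,0) S=32.6907 payoff=95.4493 vs cont=93.8616 → 95.4493 [stop]  node(6,1) S=47.8706 payoff=80.2694 vs cont=78.6817 → 80.2694 [stop]  node(6,2) S=70.0993 payoff=58.0407 vs cont=56.4529 → 58.0407 [stop]  node(6,3) S=102.6500 payoff=25.4900 vs cont=23.9023 → 25.4900 [stop]  node(6,4) S=150.3156 payoff=0.0000 vs cont=1.9946 → 1.9946 [wait]  node(6,5) S=220.1146 payoff=0.0000 vs cont=0.0000 → 0.0000 [wait]  node(6,6) S=322.3249 payoff=0.0000 vs cont=0.0000 → 0.0000 [wait]  ⇒ S*(6)=102.6500
t_5: node(5,0) S=39.5591 payoff=88.5809 vs cont=86.9932 → 88.5809 [stop]  node(5,1) S=57.9284 payoff=70.2116 vs cont=68.6239 → 70.2116 [stop]  node(5,2) S=84.8275 payoff=43.3125 vs cont=41.7248 → 43.3125 [stop]  node(5,3) S=124.2171 payoff=3.9229 vs cont=13.9163 → 13.9163 [wait]  node(5,4) S=181.8974 payoff=0.0000 vs cont=1.0142 → 1.0142 [wait]  node(5,5) S=266.3615 payoff=0.0000 vs cont=0.0000 → 0.0000 [wait]  ⇒ S*(5)=84.8275
t_4: node(4,0) S=47.8706 payoff=80.2694 vs cont=78.6817 → 80.2694 [stop]  node(4,1) S=70.0993 payoff=58.0407 vs cont=56.4529 → 58.0407 [stop]  node(4,2) S=102.6500 payoff=25.4900 vs cont=28.6906 → 28.6906 [wait]  node(4,3) S=150.3156 payoff=0.0000 vs cont=7.5618 → 7.5618 [wait]  node(4,4) S=220.1146 payoff=0.0000 vs cont=0.5157 → 0.5157 [wait]  ⇒ S*(4)=70.0993
t_3: node(3,0) S=57.9284 payoff=70.2116 vs cont=68.6239 → 70.2116 [stop]  node(3,1) S=84.8275 payoff=43.3125 vs cont=43.2584 → 43.3125 [stop]  node(3,2) S=124.2171 payoff=3.9229 vs cont=18.2112 → 18.2112 [wait]  node(3,3) S=181.8974 payoff=0.0000 vs cont=4.0920 → 4.0920 [wait]  ⇒ S*(3)=84.8275
t_2: node(2,0) S=70.0993 payoff=58.0407 vs cont=56.4529 → 58.0407 [stop]  node(2,1) S=102.6500 payoff=25.4900 vs cont=30.7486 → 30.7486 [wait]  node(2,2) S=150.3156 payoff=0.0000 vs cont=11.2203 → 11.2203 [wait]  ⇒ S*(2)=70.0993
t_1: node(1,0) S=84.8275 payoff=43.3125 vs cont=44.2445 → 44.2445 [wait]  node(1,1) S=124.2171 payoff=3.9229 vs cont=21.0106 → 21.0106 [wait]  ⇒ S*(1)=-
t_0: node(0,0) S=102.6500 payoff=25.4900 vs cont=32.5637 → 32.5637 [wait]  ⇒ S*(0)=-

price = 32.5637
boundary = - - 70.0993 84.8275 70.0993 84.8275 102.6500
tree:
32.5637
44.2445 21.0106
58.0407 30.7486 11.2203
70.2116 43.3125 18.2112 4.0920
80.2694 58.0407 28.6906 7.5618 0.5157
88.5809 70.2116 43.3125 13.9163 1.0142 0.0000
95.4493 80.2694 58.0407 25.4900 1.9946 0.0000 0.0000
101.1252 88.5809 70.2116 43.3125 3.9229 0.0000 0.0000 0.0000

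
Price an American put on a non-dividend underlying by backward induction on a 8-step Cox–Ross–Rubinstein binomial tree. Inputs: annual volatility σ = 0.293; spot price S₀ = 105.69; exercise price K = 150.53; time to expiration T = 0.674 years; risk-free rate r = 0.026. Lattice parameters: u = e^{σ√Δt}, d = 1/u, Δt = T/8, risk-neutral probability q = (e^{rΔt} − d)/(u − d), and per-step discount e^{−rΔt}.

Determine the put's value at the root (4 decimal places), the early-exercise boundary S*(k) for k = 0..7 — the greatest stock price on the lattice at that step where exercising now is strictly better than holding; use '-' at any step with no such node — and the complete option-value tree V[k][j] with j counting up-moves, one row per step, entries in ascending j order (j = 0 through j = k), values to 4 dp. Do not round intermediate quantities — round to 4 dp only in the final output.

price = 44.8400
boundary = 105.6900 97.0731 105.6900 97.0731 105.6900 115.0718 125.2863 136.4076
tree:
44.8400
53.4569 36.0123
61.3712 44.8400 27.0445
68.6403 53.4569 35.5551 18.3647
75.3168 61.3712 44.8400 26.1126 10.4348
81.4489 68.6403 53.4569 35.4582 16.5651 4.1423
87.0810 75.3168 61.3712 44.8400 25.2437 7.6649 0.5182
92.2540 81.4489 68.6403 53.4569 35.4582 14.1224 1.0216 0.0000
97.0052 87.0810 75.3168 61.3712 44.8400 25.2437 2.0139 0.0000 0.0000

Δt=0.08425, u=1.08877, d=0.91847, q=0.49163, disc=e^(-rΔt)=0.99781
k=8 terminal: V=max(K-S,0) → 97.0052 87.0810 75.3168 61.3712 44.8400 25.2437 2.0139 0.0000 0.0000
k=7: j=0 S=58.2760 intr=92.2540 cont=91.9246 V=92.2540[EX]; j=1 S=69.0811 intr=81.4489 cont=81.1195 V=81.4489[EX]; j=2 S=81.8897 intr=68.6403 cont=68.3109 V=68.6403[EX]; j=3 S=97.0731 intr=53.4569 cont=53.1275 V=53.4569[EX]; j=4 S=115.0718 intr=35.4582 cont=35.1289 V=35.4582[EX]; j=5 S=136.4076 intr=14.1224 cont=13.7930 V=14.1224[EX]; j=6 S=161.6994 intr=0.0000 cont=1.0216 V=1.0216[hold]; j=7 S=191.6806 intr=0.0000 cont=0.0000 V=0.0000[hold]  S*(7)=136.4076
k=6: j=0 S=63.4490 intr=87.0810 cont=86.7517 V=87.0810[EX]; j=1 S=75.2132 intr=75.3168 cont=74.9874 V=75.3168[EX]; j=2 S=89.1588 intr=61.3712 cont=61.0418 V=61.3712[EX]; j=3 S=105.6900 intr=44.8400 cont=44.5106 V=44.8400[EX]; j=4 S=125.2863 intr=25.2437 cont=24.9143 V=25.2437[EX]; j=5 S=148.5161 intr=2.0139 cont=7.6649 V=7.6649[hold]; j=6 S=176.0529 intr=0.0000 cont=0.5182 V=0.5182[hold]  S*(6)=125.2863
k=5: j=0 S=69.0811 intr=81.4489 cont=81.1195 V=81.4489[EX]; j=1 S=81.8897 intr=68.6403 cont=68.3109 V=68.6403[EX]; j=2 S=97.0731 intr=53.4569 cont=53.1275 V=53.4569[EX]; j=3 S=115.0718 intr=35.4582 cont=35.1289 V=35.4582[EX]; j=4 S=136.4076 intr=14.1224 cont=16.5651 V=16.5651[hold]; j=5 S=161.6994 intr=0.0000 cont=4.1423 V=4.1423[hold]  S*(5)=115.0718
k=4: j=0 S=75.2132 intr=75.3168 cont=74.9874 V=75.3168[EX]; j=1 S=89.1588 intr=61.3712 cont=61.0418 V=61.3712[EX]; j=2 S=105.6900 intr=44.8400 cont=44.5106 V=44.8400[EX]; j=3 S=125.2863 intr=25.2437 cont=26.1126 V=26.1126[hold]; j=4 S=148.5161 intr=2.0139 cont=10.4348 V=10.4348[hold]  S*(4)=105.6900
k=3: j=0 S=81.8897 intr=68.6403 cont=68.3109 V=68.6403[EX]; j=1 S=97.0731 intr=53.4569 cont=53.1275 V=53.4569[EX]; j=2 S=115.0718 intr=35.4582 cont=35.5551 V=35.5551[hold]; j=3 S=136.4076 intr=14.1224 cont=18.3647 V=18.3647[hold]  S*(3)=97.0731
k=2: j=0 S=89.1588 intr=61.3712 cont=61.0418 V=61.3712[EX]; j=1 S=105.6900 intr=44.8400 cont=44.5581 V=44.8400[EX]; j=2 S=125.2863 intr=25.2437 cont=27.0445 V=27.0445[hold]  S*(2)=105.6900
k=1: j=0 S=97.0731 intr=53.4569 cont=53.1275 V=53.4569[EX]; j=1 S=115.0718 intr=35.4582 cont=36.0123 V=36.0123[hold]  S*(1)=97.0731
k=0: j=0 S=105.6900 intr=44.8400 cont=44.7824 V=44.8400[EX]  S*(0)=105.6900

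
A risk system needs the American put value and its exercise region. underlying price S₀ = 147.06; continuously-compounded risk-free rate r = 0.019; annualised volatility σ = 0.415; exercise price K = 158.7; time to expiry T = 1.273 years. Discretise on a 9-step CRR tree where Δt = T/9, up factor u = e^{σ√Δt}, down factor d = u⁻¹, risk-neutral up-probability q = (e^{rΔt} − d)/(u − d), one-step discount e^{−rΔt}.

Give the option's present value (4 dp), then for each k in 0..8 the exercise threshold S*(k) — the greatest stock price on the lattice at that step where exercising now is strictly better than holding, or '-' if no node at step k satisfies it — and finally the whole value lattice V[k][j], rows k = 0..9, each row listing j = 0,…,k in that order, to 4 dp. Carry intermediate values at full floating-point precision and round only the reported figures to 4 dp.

Δt=0.14144, u=1.16892, d=0.85549, q=0.46965, disc=e^(-rΔt)=0.99732
k=9 terminal: V=max(K-S,0) → 122.6055 109.3816 91.3130 66.6246 32.8912 0.0000 0.0000 0.0000 0.0000 0.0000
k=8: j=0 S=42.1915 intr=116.5085 cont=116.0826 V=116.5085[EX]; j=1 S=57.6491 intr=101.0509 cont=100.6250 V=101.0509[EX]; j=2 S=78.7698 intr=79.9302 cont=79.5043 V=79.9302[EX]; j=3 S=107.6285 intr=51.0715 cont=50.6456 V=51.0715[EX]; j=4 S=147.0600 intr=11.6400 cont=17.3972 V=17.3972[hold]; j=5 S=200.9380 intr=0.0000 cont=0.0000 V=0.0000[hold]; j=6 S=274.5550 intr=0.0000 cont=0.0000 V=0.0000[hold]; j=7 S=375.1430 intr=0.0000 cont=0.0000 V=0.0000[hold]; j=8 S=512.5831 intr=0.0000 cont=0.0000 V=0.0000[hold]  S*(8)=107.6285
k=7: j=0 S=49.3184 intr=109.3816 cont=108.9557 V=109.3816[EX]; j=1 S=67.3870 intr=91.3130 cont=90.8871 V=91.3130[EX]; j=2 S=92.0754 intr=66.6246 cont=66.1987 V=66.6246[EX]; j=3 S=125.8088 intr=32.8912 cont=35.1619 V=35.1619[hold]; j=4 S=171.9009 intr=0.0000 cont=9.2019 V=9.2019[hold]; j=5 S=234.8798 intr=0.0000 cont=0.0000 V=0.0000[hold]; j=6 S=320.9321 intr=0.0000 cont=0.0000 V=0.0000[hold]; j=7 S=438.5111 intr=0.0000 cont=0.0000 V=0.0000[hold]  S*(7)=92.0754
k=6: j=0 S=57.6491 intr=101.0509 cont=100.6250 V=101.0509[EX]; j=1 S=78.7698 intr=79.9302 cont=79.5043 V=79.9302[EX]; j=2 S=107.6285 intr=51.0715 cont=51.7092 V=51.7092[hold]; j=3 S=147.0600 intr=11.6400 cont=22.9083 V=22.9083[hold]; j=4 S=200.9380 intr=0.0000 cont=4.8672 V=4.8672[hold]; j=5 S=274.5550 intr=0.0000 cont=0.0000 V=0.0000[hold]; j=6 S=375.1430 intr=0.0000 cont=0.0000 V=0.0000[hold]  S*(6)=78.7698
k=5: j=0 S=67.3870 intr=91.3130 cont=90.8871 V=91.3130[EX]; j=1 S=92.0754 intr=66.6246 cont=66.4974 V=66.6246[EX]; j=2 S=125.8088 intr=32.8912 cont=38.0805 V=38.0805[hold]; j=3 S=171.9009 intr=0.0000 cont=14.3966 V=14.3966[hold]; j=4 S=234.8798 intr=0.0000 cont=2.5744 V=2.5744[hold]; j=5 S=320.9321 intr=0.0000 cont=0.0000 V=0.0000[hold]  S*(5)=92.0754
k=4: j=0 S=78.7698 intr=79.9302 cont=79.5043 V=79.9302[EX]; j=1 S=107.6285 intr=51.0715 cont=53.0762 V=53.0762[hold]; j=2 S=147.0600 intr=11.6400 cont=26.8851 V=26.8851[hold]; j=3 S=200.9380 intr=0.0000 cont=8.8206 V=8.8206[hold]; j=4 S=274.5550 intr=0.0000 cont=1.3617 V=1.3617[hold]  S*(4)=78.7698
k=3: j=0 S=92.0754 intr=66.6246 cont=67.1377 V=67.1377[hold]; j=1 S=125.8088 intr=32.8912 cont=40.6662 V=40.6662[hold]; j=2 S=171.9009 intr=0.0000 cont=18.3518 V=18.3518[hold]; j=3 S=234.8798 intr=0.0000 cont=5.3033 V=5.3033[hold]  S*(3)=-
k=2: j=0 S=107.6285 intr=51.0715 cont=54.5586 V=54.5586[hold]; j=1 S=147.0600 intr=11.6400 cont=30.1053 V=30.1053[hold]; j=2 S=200.9380 intr=0.0000 cont=12.1908 V=12.1908[hold]  S*(2)=-
k=1: j=0 S=125.8088 intr=32.8912 cont=42.9587 V=42.9587[hold]; j=1 S=171.9009 intr=0.0000 cont=21.6337 V=21.6337[hold]  S*(1)=-
k=0: j=0 S=147.0600 intr=11.6400 cont=32.8550 V=32.8550[hold]  S*(0)=-

price = 32.8550
boundary = - - - - 78.7698 92.0754 78.7698 92.0754 107.6285
tree:
32.8550
42.9587 21.6337
54.5586 30.1053 12.1908
67.1377 40.6662 18.3518 5.3033
79.9302 53.0762 26.8851 8.8206 1.3617
91.3130 66.6246 38.0805 14.3966 2.5744 0.0000
101.0509 79.9302 51.7092 22.9083 4.8672 0.0000 0.0000
109.3816 91.3130 66.6246 35.1619 9.2019 0.0000 0.0000 0.0000
116.5085 101.0509 79.9302 51.0715 17.3972 0.0000 0.0000 0.0000 0.0000
122.6055 109.3816 91.3130 66.6246 32.8912 0.0000 0.0000 0.0000 0.0000 0.0000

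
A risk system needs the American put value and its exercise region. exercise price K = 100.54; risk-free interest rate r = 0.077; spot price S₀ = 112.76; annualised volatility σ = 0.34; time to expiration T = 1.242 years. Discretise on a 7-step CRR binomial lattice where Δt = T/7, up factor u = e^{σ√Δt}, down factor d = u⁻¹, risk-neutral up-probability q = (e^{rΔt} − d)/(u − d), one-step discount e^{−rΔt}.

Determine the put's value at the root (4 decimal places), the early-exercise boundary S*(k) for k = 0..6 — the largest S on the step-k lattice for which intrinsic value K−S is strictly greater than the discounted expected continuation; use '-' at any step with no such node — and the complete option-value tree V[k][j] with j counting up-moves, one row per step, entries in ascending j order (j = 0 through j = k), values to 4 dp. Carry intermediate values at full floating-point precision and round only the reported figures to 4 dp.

price = 7.5620
boundary = - - - 73.3773 63.5863 73.3773 84.6758
tree:
7.5620
11.9721 3.5636
18.3790 6.1899 1.1573
27.1627 10.5047 2.2457 0.1516
36.9537 17.2763 4.3356 0.3150 0.0000
45.4382 27.1627 8.3218 0.6545 0.0000 0.0000
52.7906 36.9537 15.8642 1.3600 0.0000 0.0000 0.0000
59.1619 45.4382 27.1627 2.8259 0.0000 0.0000 0.0000 0.0000

Δt=0.17743, u=1.15398, d=0.86657, q=0.51212, disc=e^(-rΔt)=0.98643
k=7 terminal: V=max(K-S,0) → 59.1619 45.4382 27.1627 2.8259 0.0000 0.0000 0.0000 0.0000
k=6: j=0 S=47.7494 intr=52.7906 cont=51.4263 V=52.7906[EX]; j=1 S=63.5863 intr=36.9537 cont=35.5894 V=36.9537[EX]; j=2 S=84.6758 intr=15.8642 cont=14.4999 V=15.8642[EX]; j=3 S=112.7600 intr=0.0000 cont=1.3600 V=1.3600[hold]; j=4 S=150.1588 intr=0.0000 cont=0.0000 V=0.0000[hold]; j=5 S=199.9614 intr=0.0000 cont=0.0000 V=0.0000[hold]; j=6 S=266.2820 intr=0.0000 cont=0.0000 V=0.0000[hold]  S*(6)=84.6758
k=5: j=0 S=55.1018 intr=45.4382 cont=44.0739 V=45.4382[EX]; j=1 S=73.3773 intr=27.1627 cont=25.7985 V=27.1627[EX]; j=2 S=97.7141 intr=2.8259 cont=8.3218 V=8.3218[hold]; j=3 S=130.1226 intr=0.0000 cont=0.6545 V=0.6545[hold]; j=4 S=173.2800 intr=0.0000 cont=0.0000 V=0.0000[hold]; j=5 S=230.7512 intr=0.0000 cont=0.0000 V=0.0000[hold]  S*(5)=73.3773
k=4: j=0 S=63.5863 intr=36.9537 cont=35.5894 V=36.9537[EX]; j=1 S=84.6758 intr=15.8642 cont=17.2763 V=17.2763[hold]; j=2 S=112.7600 intr=0.0000 cont=4.3356 V=4.3356[hold]; j=3 S=150.1588 intr=0.0000 cont=0.3150 V=0.3150[hold]; j=4 S=199.9614 intr=0.0000 cont=0.0000 V=0.0000[hold]  S*(4)=63.5863
k=3: j=0 S=73.3773 intr=27.1627 cont=26.5118 V=27.1627[EX]; j=1 S=97.7141 intr=2.8259 cont=10.5047 V=10.5047[hold]; j=2 S=130.1226 intr=0.0000 cont=2.2457 V=2.2457[hold]; j=3 S=173.2800 intr=0.0000 cont=0.1516 V=0.1516[hold]  S*(3)=73.3773
k=2: j=0 S=84.6758 intr=15.8642 cont=18.3790 V=18.3790[hold]; j=1 S=112.7600 intr=0.0000 cont=6.1899 V=6.1899[hold]; j=2 S=150.1588 intr=0.0000 cont=1.1573 V=1.1573[hold]  S*(2)=-
k=1: j=0 S=97.7141 intr=2.8259 cont=11.9721 V=11.9721[hold]; j=1 S=130.1226 intr=0.0000 cont=3.5636 V=3.5636[hold]  S*(1)=-
k=0: j=0 S=112.7600 intr=0.0000 cont=7.5620 V=7.5620[hold]  S*(0)=-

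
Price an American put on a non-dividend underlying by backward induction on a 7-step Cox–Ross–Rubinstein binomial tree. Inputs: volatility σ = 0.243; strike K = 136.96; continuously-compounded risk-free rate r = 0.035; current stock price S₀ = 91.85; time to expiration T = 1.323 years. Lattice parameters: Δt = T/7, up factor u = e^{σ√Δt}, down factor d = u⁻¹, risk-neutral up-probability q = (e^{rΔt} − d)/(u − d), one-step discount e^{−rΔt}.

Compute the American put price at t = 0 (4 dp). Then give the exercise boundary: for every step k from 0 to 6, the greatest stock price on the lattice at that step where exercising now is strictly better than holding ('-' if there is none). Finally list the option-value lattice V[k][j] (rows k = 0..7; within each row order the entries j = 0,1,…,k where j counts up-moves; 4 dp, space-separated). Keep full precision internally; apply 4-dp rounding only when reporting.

price = 45.1100
boundary = 91.8500 102.0843 91.8500 102.0843 91.8500 102.0843 113.4589
tree:
45.1100
54.3183 34.8757
62.6034 45.1100 25.2365
70.0579 54.3183 34.8757 16.1187
76.7651 62.6034 45.1100 24.2920 8.3181
82.7998 70.0579 54.3183 34.8757 14.2359 2.6261
88.2296 76.7651 62.6034 45.1100 23.5011 5.3401 0.0000
93.1149 82.7998 70.0579 54.3183 34.8757 10.8590 0.0000 0.0000

params: Δt=0.18900 u=1.11142 d=0.89975 q=0.50497 e^(-rΔt)=0.99341
t_7 payoffs: 93.1149 82.7998 70.0579 54.3183 34.8757 10.8590 0.0000 0.0000
t_6: node(6,0) S=48.7304 payoff=88.2296 vs cont=87.3266 → 88.2296 [stop]  node(6,1) S=60.1949 payoff=76.7651 vs cont=75.8621 → 76.7651 [stop]  node(6,2) S=74.3566 payoff=62.6034 vs cont=61.7004 → 62.6034 [stop]  node(6,3) S=91.8500 payoff=45.1100 vs cont=44.2070 → 45.1100 [stop]  node(6,4) S=113.4589 payoff=23.5011 vs cont=22.5981 → 23.5011 [stop]  node(6,5) S=140.1517 payoff=0.0000 vs cont=5.3401 → 5.3401 [wait]  node(6,6) S=173.1243 payoff=0.0000 vs cont=0.0000 → 0.0000 [wait]  ⇒ S*(6)=113.4589
t_5: node(5,0) S=54.1602 payoff=82.7998 vs cont=81.8968 → 82.7998 [stop]  node(5,1) S=66.9021 payoff=70.0579 vs cont=69.1549 → 70.0579 [stop]  node(5,2) S=82.6417 payoff=54.3183 vs cont=53.4153 → 54.3183 [stop]  node(5,3) S=102.0843 payoff=34.8757 vs cont=33.9727 → 34.8757 [stop]  node(5,4) S=126.1010 payoff=10.8590 vs cont=14.2359 → 14.2359 [wait]  node(5,5) S=155.7680 payoff=0.0000 vs cont=2.6261 → 2.6261 [wait]  ⇒ S*(5)=102.0843
t_4: node(4,0) S=60.1949 payoff=76.7651 vs cont=75.8621 → 76.7651 [stop]  node(4,1) S=74.3566 payoff=62.6034 vs cont=61.7004 → 62.6034 [stop]  node(4,2) S=91.8500 payoff=45.1100 vs cont=44.2070 → 45.1100 [stop]  node(4,3) S=113.4589 payoff=23.5011 vs cont=24.2920 → 24.2920 [wait]  node(4,4) S=140.1517 payoff=0.0000 vs cont=8.3181 → 8.3181 [wait]  ⇒ S*(4)=91.8500
t_3: node(3,0) S=66.9021 payoff=70.0579 vs cont=69.1549 → 70.0579 [stop]  node(3,1) S=82.6417 payoff=54.3183 vs cont=53.4153 → 54.3183 [stop]  node(3,2) S=102.0843 payoff=34.8757 vs cont=34.3695 → 34.8757 [stop]  node(3,3) S=126.1010 payoff=10.8590 vs cont=16.1187 → 16.1187 [wait]  ⇒ S*(3)=102.0843
t_2: node(2,0) S=74.3566 payoff=62.6034 vs cont=61.7004 → 62.6034 [stop]  node(2,1) S=91.8500 payoff=45.1100 vs cont=44.2070 → 45.1100 [stop]  node(2,2) S=113.4589 payoff=23.5011 vs cont=25.2365 → 25.2365 [wait]  ⇒ S*(2)=91.8500
t_1: node(1,0) S=82.6417 payoff=54.3183 vs cont=53.4153 → 54.3183 [stop]  node(1,1) S=102.0843 payoff=34.8757 vs cont=34.8433 → 34.8757 [stop]  ⇒ S*(1)=102.0843
t_0: node(0,0) S=91.8500 payoff=45.1100 vs cont=44.2070 → 45.1100 [stop]  ⇒ S*(0)=91.8500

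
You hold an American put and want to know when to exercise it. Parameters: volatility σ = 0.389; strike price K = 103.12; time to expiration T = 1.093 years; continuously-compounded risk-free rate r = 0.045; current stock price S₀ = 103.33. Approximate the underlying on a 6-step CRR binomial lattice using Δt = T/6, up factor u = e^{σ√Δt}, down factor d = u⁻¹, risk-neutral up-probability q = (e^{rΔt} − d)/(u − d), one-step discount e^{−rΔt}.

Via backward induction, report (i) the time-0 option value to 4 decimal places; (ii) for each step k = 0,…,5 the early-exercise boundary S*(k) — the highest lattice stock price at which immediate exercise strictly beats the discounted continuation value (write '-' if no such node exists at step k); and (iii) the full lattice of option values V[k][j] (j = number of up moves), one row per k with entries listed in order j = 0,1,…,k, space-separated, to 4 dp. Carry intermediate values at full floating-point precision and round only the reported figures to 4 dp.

Δt=0.18217, u=1.18061, d=0.84702, q=0.48326, disc=e^(-rΔt)=0.99184
k=6 terminal: V=max(K-S,0) → 64.9613 49.9331 28.9863 0.0000 0.0000 0.0000 0.0000
k=5: j=0 S=45.0504 intr=58.0696 cont=57.2277 V=58.0696[EX]; j=1 S=62.7928 intr=40.3272 cont=39.4853 V=40.3272[EX]; j=2 S=87.5227 intr=15.5973 cont=14.8560 V=15.5973[EX]; j=3 S=121.9922 intr=0.0000 cont=0.0000 V=0.0000[hold]; j=4 S=170.0368 intr=0.0000 cont=0.0000 V=0.0000[hold]; j=5 S=237.0030 intr=0.0000 cont=0.0000 V=0.0000[hold]  S*(5)=87.5227
k=4: j=0 S=53.1869 intr=49.9331 cont=49.0913 V=49.9331[EX]; j=1 S=74.1337 intr=28.9863 cont=28.1445 V=28.9863[EX]; j=2 S=103.3300 intr=0.0000 cont=7.9939 V=7.9939[hold]; j=3 S=144.0248 intr=0.0000 cont=0.0000 V=0.0000[hold]; j=4 S=200.7467 intr=0.0000 cont=0.0000 V=0.0000[hold]  S*(4)=74.1337
k=3: j=0 S=62.7928 intr=40.3272 cont=39.4853 V=40.3272[EX]; j=1 S=87.5227 intr=15.5973 cont=18.6876 V=18.6876[hold]; j=2 S=121.9922 intr=0.0000 cont=4.0970 V=4.0970[hold]; j=3 S=170.0368 intr=0.0000 cont=0.0000 V=0.0000[hold]  S*(3)=62.7928
k=2: j=0 S=74.1337 intr=28.9863 cont=29.6257 V=29.6257[hold]; j=1 S=103.3300 intr=0.0000 cont=11.5415 V=11.5415[hold]; j=2 S=144.0248 intr=0.0000 cont=2.0998 V=2.0998[hold]  S*(2)=-
k=1: j=0 S=87.5227 intr=15.5973 cont=20.7158 V=20.7158[hold]; j=1 S=121.9922 intr=0.0000 cont=6.9217 V=6.9217[hold]  S*(1)=-
k=0: j=0 S=103.3300 intr=0.0000 cont=13.9349 V=13.9349[hold]  S*(0)=-

price = 13.9349
boundary = - - - 62.7928 74.1337 87.5227
tree:
13.9349
20.7158 6.9217
29.6257 11.5415 2.0998
40.3272 18.6876 4.0970 0.0000
49.9331 28.9863 7.9939 0.0000 0.0000
58.0696 40.3272 15.5973 0.0000 0.0000 0.0000
64.9613 49.9331 28.9863 0.0000 0.0000 0.0000 0.0000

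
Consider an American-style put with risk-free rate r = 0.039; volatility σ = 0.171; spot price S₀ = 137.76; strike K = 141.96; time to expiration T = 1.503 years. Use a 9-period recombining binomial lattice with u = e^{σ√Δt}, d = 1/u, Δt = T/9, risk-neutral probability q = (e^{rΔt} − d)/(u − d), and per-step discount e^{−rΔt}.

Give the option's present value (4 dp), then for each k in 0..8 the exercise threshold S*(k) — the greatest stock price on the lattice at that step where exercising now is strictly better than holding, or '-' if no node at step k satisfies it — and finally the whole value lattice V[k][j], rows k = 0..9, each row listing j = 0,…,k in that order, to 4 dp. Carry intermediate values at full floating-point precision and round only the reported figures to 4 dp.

Δt=0.16700  u=1.07238  d=0.93251  q=0.52925  discount=0.99351
step 9 (expiry): payoffs max(K−S,0) = 68.5110 57.4938 44.8240 30.2538 13.4980 0.0000 0.0000 0.0000 0.0000 0.0000
step 8: (k=8,j=0): S=78.7652, (K−S)⁺=63.1948, hold=62.2732 ⇒ V=63.1948 exercise | (k=8,j=1): S=90.5798, (K−S)⁺=51.3802, hold=50.4586 ⇒ V=51.3802 exercise | (k=8,j=2): S=104.1667, (K−S)⁺=37.7933, hold=36.8718 ⇒ V=37.7933 exercise | (k=8,j=3): S=119.7915, (K−S)⁺=22.1685, hold=21.2469 ⇒ V=22.1685 exercise | (k=8,j=4): S=137.7600, (K−S)⁺=4.2000, hold=6.3129 ⇒ V=6.3129 continue | (k=8,j=5): S=158.4238, (K−S)⁺=0.0000, hold=0.0000 ⇒ V=0.0000 continue | (k=8,j=6): S=182.1871, (K−S)⁺=0.0000, hold=0.0000 ⇒ V=0.0000 continue | (k=8,j=7): S=209.5148, (K−S)⁺=0.0000, hold=0.0000 ⇒ V=0.0000 continue | (k=8,j=8): S=240.9417, (K−S)⁺=0.0000, hold=0.0000 ⇒ V=0.0000 continue  boundary S*=119.7915
step 7: (k=7,j=0): S=84.4662, (K−S)⁺=57.4938, hold=56.5722 ⇒ V=57.4938 exercise | (k=7,j=1): S=97.1360, (K−S)⁺=44.8240, hold=43.9024 ⇒ V=44.8240 exercise | (k=7,j=2): S=111.7062, (K−S)⁺=30.2538, hold=29.3322 ⇒ V=30.2538 exercise | (k=7,j=3): S=128.4620, (K−S)⁺=13.4980, hold=13.6875 ⇒ V=13.6875 continue | (k=7,j=4): S=147.7310, (K−S)⁺=0.0000, hold=2.9525 ⇒ V=2.9525 continue | (k=7,j=5): S=169.8904, (K−S)⁺=0.0000, hold=0.0000 ⇒ V=0.0000 continue | (k=7,j=6): S=195.3737, (K−S)⁺=0.0000, hold=0.0000 ⇒ V=0.0000 continue | (k=7,j=7): S=224.6794, (K−S)⁺=0.0000, hold=0.0000 ⇒ V=0.0000 continue  boundary S*=111.7062
step 6: (k=6,j=0): S=90.5798, (K−S)⁺=51.3802, hold=50.4586 ⇒ V=51.3802 exercise | (k=6,j=1): S=104.1667, (K−S)⁺=37.7933, hold=36.8718 ⇒ V=37.7933 exercise | (k=6,j=2): S=119.7915, (K−S)⁺=22.1685, hold=21.3465 ⇒ V=22.1685 exercise | (k=6,j=3): S=137.7600, (K−S)⁺=4.2000, hold=7.9540 ⇒ V=7.9540 continue | (k=6,j=4): S=158.4238, (K−S)⁺=0.0000, hold=1.3809 ⇒ V=1.3809 continue | (k=6,j=5): S=182.1871, (K−S)⁺=0.0000, hold=0.0000 ⇒ V=0.0000 continue | (k=6,j=6): S=209.5148, (K−S)⁺=0.0000, hold=0.0000 ⇒ V=0.0000 continue  boundary S*=119.7915
step 5: (k=5,j=0): S=97.1360, (K−S)⁺=44.8240, hold=43.9024 ⇒ V=44.8240 exercise | (k=5,j=1): S=111.7062, (K−S)⁺=30.2538, hold=29.3322 ⇒ V=30.2538 exercise | (k=5,j=2): S=128.4620, (K−S)⁺=13.4980, hold=14.5504 ⇒ V=14.5504 continue | (k=5,j=3): S=147.7310, (K−S)⁺=0.0000, hold=4.4461 ⇒ V=4.4461 continue | (k=5,j=4): S=169.8904, (K−S)⁺=0.0000, hold=0.6458 ⇒ V=0.6458 continue | (k=5,j=5): S=195.3737, (K−S)⁺=0.0000, hold=0.0000 ⇒ V=0.0000 continue  boundary S*=111.7062
step 4: (k=4,j=0): S=104.1667, (K−S)⁺=37.7933, hold=36.8718 ⇒ V=37.7933 exercise | (k=4,j=1): S=119.7915, (K−S)⁺=22.1685, hold=21.8003 ⇒ V=22.1685 exercise | (k=4,j=2): S=137.7600, (K−S)⁺=4.2000, hold=9.1429 ⇒ V=9.1429 continue | (k=4,j=3): S=158.4238, (K−S)⁺=0.0000, hold=2.4190 ⇒ V=2.4190 continue | (k=4,j=4): S=182.1871, (K−S)⁺=0.0000, hold=0.3020 ⇒ V=0.3020 continue  boundary S*=119.7915
step 3: (k=3,j=0): S=111.7062, (K−S)⁺=30.2538, hold=29.3322 ⇒ V=30.2538 exercise | (k=3,j=1): S=128.4620, (K−S)⁺=13.4980, hold=15.1755 ⇒ V=15.1755 continue | (k=3,j=2): S=147.7310, (K−S)⁺=0.0000, hold=5.5480 ⇒ V=5.5480 continue | (k=3,j=3): S=169.8904, (K−S)⁺=0.0000, hold=1.2902 ⇒ V=1.2902 continue  boundary S*=111.7062
step 2: (k=2,j=0): S=119.7915, (K−S)⁺=22.1685, hold=22.1290 ⇒ V=22.1685 exercise | (k=2,j=1): S=137.7600, (K−S)⁺=4.2000, hold=10.0147 ⇒ V=10.0147 continue | (k=2,j=2): S=158.4238, (K−S)⁺=0.0000, hold=3.2731 ⇒ V=3.2731 continue  boundary S*=119.7915
step 1: (k=1,j=0): S=128.4620, (K−S)⁺=13.4980, hold=15.6339 ⇒ V=15.6339 continue | (k=1,j=1): S=147.7310, (K−S)⁺=0.0000, hold=6.4049 ⇒ V=6.4049 continue  boundary S*=-
step 0: (k=0,j=0): S=137.7600, (K−S)⁺=4.2000, hold=10.6796 ⇒ V=10.6796 continue  boundary S*=-

price = 10.6796
boundary = - - 119.7915 111.7062 119.7915 111.7062 119.7915 111.7062 119.7915
tree:
10.6796
15.6339 6.4049
22.1685 10.0147 3.2731
30.2538 15.1755 5.5480 1.2902
37.7933 22.1685 9.1429 2.4190 0.3020
44.8240 30.2538 14.5504 4.4461 0.6458 0.0000
51.3802 37.7933 22.1685 7.9540 1.3809 0.0000 0.0000
57.4938 44.8240 30.2538 13.6875 2.9525 0.0000 0.0000 0.0000
63.1948 51.3802 37.7933 22.1685 6.3129 0.0000 0.0000 0.0000 0.0000
68.5110 57.4938 44.8240 30.2538 13.4980 0.0000 0.0000 0.0000 0.0000 0.0000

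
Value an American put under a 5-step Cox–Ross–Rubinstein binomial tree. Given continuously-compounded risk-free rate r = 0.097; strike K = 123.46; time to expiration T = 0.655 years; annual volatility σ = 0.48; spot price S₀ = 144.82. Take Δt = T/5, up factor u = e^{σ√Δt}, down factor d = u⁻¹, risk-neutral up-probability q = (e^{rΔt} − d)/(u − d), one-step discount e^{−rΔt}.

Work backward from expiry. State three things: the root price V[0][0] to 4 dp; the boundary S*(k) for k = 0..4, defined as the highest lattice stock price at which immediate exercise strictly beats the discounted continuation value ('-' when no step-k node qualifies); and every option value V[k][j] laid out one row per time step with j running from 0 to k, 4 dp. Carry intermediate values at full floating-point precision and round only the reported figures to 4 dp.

Δt=0.13100, u=1.18974, d=0.84052, q=0.49330, disc=e^(-rΔt)=0.98737
k=5 terminal: V=max(K-S,0) → 62.7057 37.4641 1.7354 0.0000 0.0000 0.0000
k=4: j=0 S=72.2815 intr=51.1785 cont=49.6196 V=51.1785[EX]; j=1 S=102.3123 intr=21.1477 cont=19.5888 V=21.1477[EX]; j=2 S=144.8200 intr=0.0000 cont=0.8683 V=0.8683[hold]; j=3 S=204.9884 intr=0.0000 cont=0.0000 V=0.0000[hold]; j=4 S=290.1549 intr=0.0000 cont=0.0000 V=0.0000[hold]  S*(4)=102.3123
k=3: j=0 S=85.9959 intr=37.4641 cont=35.9053 V=37.4641[EX]; j=1 S=121.7246 intr=1.7354 cont=11.0032 V=11.0032[hold]; j=2 S=172.2975 intr=0.0000 cont=0.4344 V=0.4344[hold]; j=3 S=243.8819 intr=0.0000 cont=0.0000 V=0.0000[hold]  S*(3)=85.9959
k=2: j=0 S=102.3123 intr=21.1477 cont=24.1028 V=24.1028[hold]; j=1 S=144.8200 intr=0.0000 cont=5.7166 V=5.7166[hold]; j=2 S=204.9884 intr=0.0000 cont=0.2173 V=0.2173[hold]  S*(2)=-
k=1: j=0 S=121.7246 intr=1.7354 cont=14.8431 V=14.8431[hold]; j=1 S=172.2975 intr=0.0000 cont=2.9659 V=2.9659[hold]  S*(1)=-
k=0: j=0 S=144.8200 intr=0.0000 cont=8.8707 V=8.8707[hold]  S*(0)=-

price = 8.8707
boundary = - - - 85.9959 102.3123
tree:
8.8707
14.8431 2.9659
24.1028 5.7166 0.2173
37.4641 11.0032 0.4344 0.0000
51.1785 21.1477 0.8683 0.0000 0.0000
62.7057 37.4641 1.7354 0.0000 0.0000 0.0000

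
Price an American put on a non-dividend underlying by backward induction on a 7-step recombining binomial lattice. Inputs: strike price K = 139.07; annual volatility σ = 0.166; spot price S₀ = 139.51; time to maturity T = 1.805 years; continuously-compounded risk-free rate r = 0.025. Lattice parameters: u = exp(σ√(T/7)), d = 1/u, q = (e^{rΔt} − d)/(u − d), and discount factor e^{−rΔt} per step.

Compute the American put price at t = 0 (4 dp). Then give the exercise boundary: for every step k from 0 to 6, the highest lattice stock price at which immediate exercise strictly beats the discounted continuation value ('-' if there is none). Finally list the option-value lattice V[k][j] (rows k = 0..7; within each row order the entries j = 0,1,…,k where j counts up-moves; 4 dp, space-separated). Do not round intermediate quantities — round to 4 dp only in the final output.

Δt=0.25786  u=1.08795  d=0.91916  q=0.51725  discount=0.99357
step 7 (expiry): payoffs max(K−S,0) = 61.7404 47.5401 30.7322 10.8379 0.0000 0.0000 0.0000 0.0000
step 6: (k=6,j=0): S=84.1307, (K−S)⁺=54.9393, hold=54.0457 ⇒ V=54.9393 exercise | (k=6,j=1): S=99.5798, (K−S)⁺=39.4902, hold=38.5966 ⇒ V=39.4902 exercise | (k=6,j=2): S=117.8659, (K−S)⁺=21.2041, hold=20.3104 ⇒ V=21.2041 exercise | (k=6,j=3): S=139.5100, (K−S)⁺=0.0000, hold=5.1983 ⇒ V=5.1983 continue | (k=6,j=4): S=165.1286, (K−S)⁺=0.0000, hold=0.0000 ⇒ V=0.0000 continue | (k=6,j=5): S=195.4517, (K−S)⁺=0.0000, hold=0.0000 ⇒ V=0.0000 continue | (k=6,j=6): S=231.3430, (K−S)⁺=0.0000, hold=0.0000 ⇒ V=0.0000 continue  boundary S*=117.8659
step 5: (k=5,j=0): S=91.5299, (K−S)⁺=47.5401, hold=46.6465 ⇒ V=47.5401 exercise | (k=5,j=1): S=108.3378, (K−S)⁺=30.7322, hold=29.8386 ⇒ V=30.7322 exercise | (k=5,j=2): S=128.2321, (K−S)⁺=10.8379, hold=12.8420 ⇒ V=12.8420 continue | (k=5,j=3): S=151.7798, (K−S)⁺=0.0000, hold=2.4933 ⇒ V=2.4933 continue | (k=5,j=4): S=179.6515, (K−S)⁺=0.0000, hold=0.0000 ⇒ V=0.0000 continue | (k=5,j=5): S=212.6414, (K−S)⁺=0.0000, hold=0.0000 ⇒ V=0.0000 continue  boundary S*=108.3378
step 4: (k=4,j=0): S=99.5798, (K−S)⁺=39.4902, hold=38.5966 ⇒ V=39.4902 exercise | (k=4,j=1): S=117.8659, (K−S)⁺=21.2041, hold=21.3404 ⇒ V=21.3404 continue | (k=4,j=2): S=139.5100, (K−S)⁺=0.0000, hold=7.4410 ⇒ V=7.4410 continue | (k=4,j=3): S=165.1286, (K−S)⁺=0.0000, hold=1.1959 ⇒ V=1.1959 continue | (k=4,j=4): S=195.4517, (K−S)⁺=0.0000, hold=0.0000 ⇒ V=0.0000 continue  boundary S*=99.5798
step 3: (k=3,j=0): S=108.3378, (K−S)⁺=30.7322, hold=29.9087 ⇒ V=30.7322 exercise | (k=3,j=1): S=128.2321, (K−S)⁺=10.8379, hold=14.0599 ⇒ V=14.0599 continue | (k=3,j=2): S=151.7798, (K−S)⁺=0.0000, hold=4.1836 ⇒ V=4.1836 continue | (k=3,j=3): S=179.6515, (K−S)⁺=0.0000, hold=0.5736 ⇒ V=0.5736 continue  boundary S*=108.3378
step 2: (k=2,j=0): S=117.8659, (K−S)⁺=21.2041, hold=21.9663 ⇒ V=21.9663 continue | (k=2,j=1): S=139.5100, (K−S)⁺=0.0000, hold=8.8938 ⇒ V=8.8938 continue | (k=2,j=2): S=165.1286, (K−S)⁺=0.0000, hold=2.3014 ⇒ V=2.3014 continue  boundary S*=-
step 1: (k=1,j=0): S=128.2321, (K−S)⁺=10.8379, hold=15.1068 ⇒ V=15.1068 continue | (k=1,j=1): S=151.7798, (K−S)⁺=0.0000, hold=5.4487 ⇒ V=5.4487 continue  boundary S*=-
step 0: (k=0,j=0): S=139.5100, (K−S)⁺=0.0000, hold=10.0461 ⇒ V=10.0461 continue  boundary S*=-

price = 10.0461
boundary = - - - 108.3378 99.5798 108.3378 117.8659
tree:
10.0461
15.1068 5.4487
21.9663 8.8938 2.3014
30.7322 14.0599 4.1836 0.5736
39.4902 21.3404 7.4410 1.1959 0.0000
47.5401 30.7322 12.8420 2.4933 0.0000 0.0000
54.9393 39.4902 21.2041 5.1983 0.0000 0.0000 0.0000
61.7404 47.5401 30.7322 10.8379 0.0000 0.0000 0.0000 0.0000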